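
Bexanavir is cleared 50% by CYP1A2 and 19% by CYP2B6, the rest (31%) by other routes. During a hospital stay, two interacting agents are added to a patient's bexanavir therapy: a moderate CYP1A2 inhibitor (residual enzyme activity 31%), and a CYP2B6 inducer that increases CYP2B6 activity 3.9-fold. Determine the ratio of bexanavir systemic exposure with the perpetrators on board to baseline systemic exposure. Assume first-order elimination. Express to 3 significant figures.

0.829

The CYP1A2 pathway (50% of clearance) drops to 0.31× activity: 0.5 × 0.31 = 0.155.
The CYP2B6 pathway (19% of clearance) increases to 3.9× activity: 0.19 × 3.9 = 0.741.
The remaining 31% of clearance is unaffected.
Relative clearance = 0.155 + 0.741 + 0.31 = 1.206.
Because systemic exposure varies inversely with clearance, the combined effect is 1 / 1.206 = 0.829.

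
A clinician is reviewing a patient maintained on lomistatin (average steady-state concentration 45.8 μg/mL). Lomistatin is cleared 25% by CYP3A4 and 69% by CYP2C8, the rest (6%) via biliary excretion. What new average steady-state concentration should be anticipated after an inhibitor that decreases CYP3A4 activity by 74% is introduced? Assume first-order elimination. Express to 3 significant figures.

CYP3A4: 0.25 × 0.26 = 0.065
CYP2C8: 0.69 (unchanged)
Other: 0.06 (unchanged)
New clearance relative to baseline: 0.065 + 0.69 + 0.06 = 0.815.
New average steady-state concentration = baseline ÷ relative clearance = 45.8 / 0.815 = 56.2 μg/mL.

56.2 μg/mL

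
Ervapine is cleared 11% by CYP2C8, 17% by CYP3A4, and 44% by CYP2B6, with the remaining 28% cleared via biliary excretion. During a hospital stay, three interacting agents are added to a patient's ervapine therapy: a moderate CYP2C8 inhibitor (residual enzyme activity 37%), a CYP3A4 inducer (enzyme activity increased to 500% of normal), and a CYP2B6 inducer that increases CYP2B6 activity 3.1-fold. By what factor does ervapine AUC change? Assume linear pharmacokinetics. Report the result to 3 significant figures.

The CYP2C8 pathway (11% of clearance) drops to 0.37× activity: 0.11 × 0.37 = 0.0407.
The CYP3A4 pathway (17% of clearance) rises to 5× activity: 0.17 × 5 = 0.85.
The CYP2B6 pathway (44% of clearance) is boosted to 3.1× activity: 0.44 × 3.1 = 1.364.
The remaining 28% of clearance is unaffected.
Relative clearance = 0.0407 + 0.85 + 1.364 + 0.28 = 2.5347.
Because AUC varies inversely with clearance, the combined effect is 1 / 2.5347 = 0.395.

0.395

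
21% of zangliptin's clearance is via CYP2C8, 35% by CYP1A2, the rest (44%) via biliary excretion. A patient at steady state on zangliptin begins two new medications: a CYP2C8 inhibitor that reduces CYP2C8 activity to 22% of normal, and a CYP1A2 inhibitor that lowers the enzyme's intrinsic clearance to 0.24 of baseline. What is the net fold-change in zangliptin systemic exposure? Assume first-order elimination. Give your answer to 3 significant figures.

The CYP2C8 pathway (21% of clearance) falls to 0.22× activity: 0.21 × 0.22 = 0.0462.
The CYP1A2 pathway (35% of clearance) is reduced to 0.24× activity: 0.35 × 0.24 = 0.084.
The remaining 44% of clearance is unaffected.
New clearance relative to baseline: 0.0462 + 0.084 + 0.44 = 0.5702.
Systemic exposure ∝ 1/CL: fold-change = 1 / 0.5702 = 1.75.

1.75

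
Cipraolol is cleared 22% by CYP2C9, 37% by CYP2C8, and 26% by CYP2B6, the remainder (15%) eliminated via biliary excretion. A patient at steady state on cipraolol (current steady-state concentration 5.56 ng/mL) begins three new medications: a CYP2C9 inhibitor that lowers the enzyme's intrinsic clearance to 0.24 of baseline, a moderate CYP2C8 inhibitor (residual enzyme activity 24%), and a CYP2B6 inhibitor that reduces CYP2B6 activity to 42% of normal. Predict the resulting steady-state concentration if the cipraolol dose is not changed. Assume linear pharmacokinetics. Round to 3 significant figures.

13.9 ng/mL

The CYP2C9 pathway (22% of clearance) is reduced to 0.24× activity: 0.22 × 0.24 = 0.0528.
The CYP2C8 pathway (37% of clearance) is reduced to 0.24× activity: 0.37 × 0.24 = 0.0888.
The CYP2B6 pathway (26% of clearance) falls to 0.42× activity: 0.26 × 0.42 = 0.1092.
The remaining 15% of clearance is unaffected.
New clearance relative to baseline: 0.0528 + 0.0888 + 0.1092 + 0.15 = 0.4008.
New steady-state concentration = 5.56 / 0.4008 = 13.9 ng/mL (concentration scales inversely with clearance).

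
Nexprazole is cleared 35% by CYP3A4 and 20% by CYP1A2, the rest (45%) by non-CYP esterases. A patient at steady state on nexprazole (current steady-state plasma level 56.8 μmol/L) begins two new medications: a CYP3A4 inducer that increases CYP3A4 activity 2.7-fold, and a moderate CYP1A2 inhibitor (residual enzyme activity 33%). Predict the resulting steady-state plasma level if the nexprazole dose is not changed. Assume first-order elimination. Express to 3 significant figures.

CYP3A4: 0.35 × 2.7 = 0.945
CYP1A2: 0.2 × 0.33 = 0.066
Other: 0.45 (unchanged)
New clearance relative to baseline: 0.945 + 0.066 + 0.45 = 1.461.
Dividing the baseline by the relative clearance: 56.8 / 1.461 = 38.9 μmol/L.

38.9 μmol/L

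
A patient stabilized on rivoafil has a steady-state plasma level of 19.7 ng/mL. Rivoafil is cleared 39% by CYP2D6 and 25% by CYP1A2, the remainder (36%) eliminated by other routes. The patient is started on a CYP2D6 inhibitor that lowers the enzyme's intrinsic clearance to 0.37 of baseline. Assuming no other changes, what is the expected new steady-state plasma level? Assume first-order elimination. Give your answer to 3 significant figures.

26.1 ng/mL

CYP2D6: 0.39 × 0.37 = 0.1443
CYP1A2: 0.25 (unchanged)
Other: 0.36 (unchanged)
New clearance relative to baseline: 0.1443 + 0.25 + 0.36 = 0.7543.
With dosing unchanged, steady-state plasma level scales as 1/CL: 19.7 / 0.7543 = 26.1 ng/mL.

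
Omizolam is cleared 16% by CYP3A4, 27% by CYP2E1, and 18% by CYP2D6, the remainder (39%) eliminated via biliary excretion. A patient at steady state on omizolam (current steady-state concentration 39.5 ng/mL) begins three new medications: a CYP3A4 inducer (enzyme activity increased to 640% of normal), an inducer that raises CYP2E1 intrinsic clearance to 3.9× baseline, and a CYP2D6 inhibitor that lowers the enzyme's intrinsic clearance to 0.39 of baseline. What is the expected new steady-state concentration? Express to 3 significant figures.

CYP3A4: 0.16 × 6.4 = 1.024
CYP2E1: 0.27 × 3.9 = 1.053
CYP2D6: 0.18 × 0.39 = 0.0702
Other: 0.39 (unchanged)
Relative clearance = 1.024 + 1.053 + 0.0702 + 0.39 = 2.5372.
Steady-state concentration ∝ 1/CL: new value = 39.5 / 2.5372 = 15.6 ng/mL.

15.6 ng/mL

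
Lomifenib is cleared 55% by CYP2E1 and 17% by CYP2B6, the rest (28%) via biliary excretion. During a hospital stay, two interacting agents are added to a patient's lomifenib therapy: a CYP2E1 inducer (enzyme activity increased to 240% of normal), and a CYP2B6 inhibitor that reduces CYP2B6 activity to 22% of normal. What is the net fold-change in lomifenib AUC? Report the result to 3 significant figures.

0.611

The CYP2E1 pathway (55% of clearance) rises to 2.4× activity: 0.55 × 2.4 = 1.32.
The CYP2B6 pathway (17% of clearance) is reduced to 0.22× activity: 0.17 × 0.22 = 0.0374.
Non-CYP routes (28%) are unchanged.
New clearance relative to baseline: 1.32 + 0.0374 + 0.28 = 1.6374.
AUC ∝ 1/CL: fold-change = 1 / 1.6374 = 0.611.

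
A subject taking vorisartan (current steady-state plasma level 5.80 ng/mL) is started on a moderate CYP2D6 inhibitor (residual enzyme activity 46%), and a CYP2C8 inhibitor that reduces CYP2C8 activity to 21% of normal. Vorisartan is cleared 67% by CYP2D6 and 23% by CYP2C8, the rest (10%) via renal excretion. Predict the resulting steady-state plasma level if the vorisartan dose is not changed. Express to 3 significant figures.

12.7 ng/mL

CYP2D6: 0.67 × 0.46 = 0.3082
CYP2C8: 0.23 × 0.21 = 0.0483
Other: 0.1 (unchanged)
Relative clearance = 0.3082 + 0.0483 + 0.1 = 0.4565.
Dividing the baseline by the relative clearance: 5.80 / 0.4565 = 12.7 ng/mL.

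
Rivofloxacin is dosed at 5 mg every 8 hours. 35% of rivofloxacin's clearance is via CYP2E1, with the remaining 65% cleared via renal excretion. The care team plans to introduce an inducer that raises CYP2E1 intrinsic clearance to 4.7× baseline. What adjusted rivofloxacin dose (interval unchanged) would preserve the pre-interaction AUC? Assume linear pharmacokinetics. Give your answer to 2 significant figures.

The CYP2E1 pathway (35% of clearance) increases to 4.7× activity: 0.35 × 4.7 = 1.645.
The remaining 65% of clearance is unaffected.
CL_new/CL_old = 1.645 + 0.65 = 2.295.
To maintain the same steady-state level, dose must scale with clearance: new dose = 5 × 2.295 = 11 mg.

11 mg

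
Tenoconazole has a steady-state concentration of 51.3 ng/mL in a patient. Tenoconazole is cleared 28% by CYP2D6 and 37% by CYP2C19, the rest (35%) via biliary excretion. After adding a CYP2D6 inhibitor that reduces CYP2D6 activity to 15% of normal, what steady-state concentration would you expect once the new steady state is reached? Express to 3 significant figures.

67.3 ng/mL

The CYP2D6 pathway (28% of clearance) is reduced to 0.15× activity: 0.28 × 0.15 = 0.042.
CYP2C19 (37%) and the residual 35% are unaffected.
Relative clearance = 0.042 + 0.37 + 0.35 = 0.762.
New steady-state concentration = baseline ÷ relative clearance = 51.3 / 0.762 = 67.3 ng/mL.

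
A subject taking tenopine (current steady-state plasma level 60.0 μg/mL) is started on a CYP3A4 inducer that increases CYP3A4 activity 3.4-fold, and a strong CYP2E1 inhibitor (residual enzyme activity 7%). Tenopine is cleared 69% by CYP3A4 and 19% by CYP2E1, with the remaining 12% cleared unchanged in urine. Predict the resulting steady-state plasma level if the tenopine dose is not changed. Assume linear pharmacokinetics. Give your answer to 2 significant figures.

The CYP3A4 pathway (69% of clearance) increases to 3.4× activity: 0.69 × 3.4 = 2.346.
The CYP2E1 pathway (19% of clearance) drops to 0.07× activity: 0.19 × 0.07 = 0.0133.
The remaining 12% of clearance is unaffected.
Relative clearance = 2.346 + 0.0133 + 0.12 = 2.4793.
Steady-state plasma level ∝ 1/CL: new value = 60.0 / 2.4793 = 24 μg/mL.

24 μg/mL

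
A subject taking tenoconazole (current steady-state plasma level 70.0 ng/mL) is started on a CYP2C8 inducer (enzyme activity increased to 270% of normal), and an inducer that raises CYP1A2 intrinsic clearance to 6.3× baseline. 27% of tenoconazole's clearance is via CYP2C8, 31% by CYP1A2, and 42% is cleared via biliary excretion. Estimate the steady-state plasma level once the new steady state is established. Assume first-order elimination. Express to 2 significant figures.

23 ng/mL

The CYP2C8 pathway (27% of clearance) is boosted to 2.7× activity: 0.27 × 2.7 = 0.729.
The CYP1A2 pathway (31% of clearance) is boosted to 6.3× activity: 0.31 × 6.3 = 1.953.
Non-CYP routes (42%) are unchanged.
Relative clearance = 0.729 + 1.953 + 0.42 = 3.102.
New steady-state plasma level = 70.0 / 3.102 = 23 ng/mL (concentration scales inversely with clearance).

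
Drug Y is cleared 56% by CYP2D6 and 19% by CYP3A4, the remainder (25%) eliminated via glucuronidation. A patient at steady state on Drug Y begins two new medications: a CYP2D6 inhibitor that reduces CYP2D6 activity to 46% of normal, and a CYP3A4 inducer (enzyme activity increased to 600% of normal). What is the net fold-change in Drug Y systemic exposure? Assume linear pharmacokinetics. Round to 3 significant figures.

0.607

The CYP2D6 pathway (56% of clearance) is reduced to 0.46× activity: 0.56 × 0.46 = 0.2576.
The CYP3A4 pathway (19% of clearance) rises to 6× activity: 0.19 × 6 = 1.14.
The remaining 25% of clearance is unaffected.
New clearance relative to baseline: 0.2576 + 1.14 + 0.25 = 1.6476.
Net systemic exposure ratio = 1 / 1.6476 = 0.607.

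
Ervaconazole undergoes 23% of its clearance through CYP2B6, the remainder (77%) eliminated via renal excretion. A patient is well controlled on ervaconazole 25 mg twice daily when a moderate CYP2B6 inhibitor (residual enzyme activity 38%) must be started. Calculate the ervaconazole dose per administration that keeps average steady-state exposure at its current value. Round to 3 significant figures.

21.4 mg

The CYP2B6 pathway (23% of clearance) drops to 0.38× activity: 0.23 × 0.38 = 0.0874.
Non-CYP routes (77%) are unchanged.
Relative clearance = 0.0874 + 0.77 = 0.8574.
To maintain the same steady-state level, dose must scale with clearance: new dose = 25 × 0.8574 = 21.4 mg.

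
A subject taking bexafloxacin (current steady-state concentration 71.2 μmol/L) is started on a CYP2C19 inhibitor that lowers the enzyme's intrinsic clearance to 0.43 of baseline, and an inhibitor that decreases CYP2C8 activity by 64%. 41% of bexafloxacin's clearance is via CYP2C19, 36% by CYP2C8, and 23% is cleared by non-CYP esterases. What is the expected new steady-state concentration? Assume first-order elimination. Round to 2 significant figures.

CYP2C19: 0.41 × 0.43 = 0.1763
CYP2C8: 0.36 × 0.36 = 0.1296
Other: 0.23 (unchanged)
New clearance relative to baseline: 0.1763 + 0.1296 + 0.23 = 0.5359.
Steady-state concentration ∝ 1/CL: new value = 71.2 / 0.5359 = 1.3 × 10² μmol/L.

1.3 × 10² μmol/L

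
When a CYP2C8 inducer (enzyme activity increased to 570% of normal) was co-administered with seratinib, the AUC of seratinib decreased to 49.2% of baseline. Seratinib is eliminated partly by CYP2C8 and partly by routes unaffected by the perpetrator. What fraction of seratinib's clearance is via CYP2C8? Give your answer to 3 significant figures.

0.220

CL'/CL = 1 / 0.492 = 2.033
5.7·fm + (1 − fm) = 2.033
fm = (2.033 − 1) / (5.7 − 1) = 0.220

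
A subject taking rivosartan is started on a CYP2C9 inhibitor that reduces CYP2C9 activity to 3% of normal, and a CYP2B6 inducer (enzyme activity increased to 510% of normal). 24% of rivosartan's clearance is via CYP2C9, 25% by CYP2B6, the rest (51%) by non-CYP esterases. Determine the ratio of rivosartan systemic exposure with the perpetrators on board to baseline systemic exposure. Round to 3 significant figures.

0.558

The CYP2C9 pathway (24% of clearance) drops to 0.03× activity: 0.24 × 0.03 = 0.0072.
The CYP2B6 pathway (25% of clearance) is boosted to 5.1× activity: 0.25 × 5.1 = 1.275.
The remaining 51% of clearance is unaffected.
Relative clearance = 0.0072 + 1.275 + 0.51 = 1.7922.
Net systemic exposure ratio = 1 / 1.7922 = 0.558.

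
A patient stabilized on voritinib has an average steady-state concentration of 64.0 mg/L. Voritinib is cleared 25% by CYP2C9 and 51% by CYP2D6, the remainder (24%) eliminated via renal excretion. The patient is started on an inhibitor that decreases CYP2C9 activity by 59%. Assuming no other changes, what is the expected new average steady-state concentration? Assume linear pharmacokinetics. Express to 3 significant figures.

The CYP2C9 pathway (25% of clearance) drops to 0.41× activity: 0.25 × 0.41 = 0.1025.
CYP2D6 (51%) and the residual 24% are unaffected.
Relative clearance = 0.1025 + 0.51 + 0.24 = 0.8525.
New average steady-state concentration = baseline ÷ relative clearance = 64.0 / 0.8525 = 75.1 mg/L.

75.1 mg/L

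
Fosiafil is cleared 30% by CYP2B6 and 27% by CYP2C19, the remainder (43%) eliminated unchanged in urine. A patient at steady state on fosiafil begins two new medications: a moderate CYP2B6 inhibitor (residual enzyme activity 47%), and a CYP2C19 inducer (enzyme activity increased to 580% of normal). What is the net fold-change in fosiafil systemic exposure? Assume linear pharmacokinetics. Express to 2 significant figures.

CYP2B6: 0.3 × 0.47 = 0.141
CYP2C19: 0.27 × 5.8 = 1.566
Other: 0.43 (unchanged)
CL_new/CL_old = 0.141 + 1.566 + 0.43 = 2.137.
Net systemic exposure ratio = 1 / 2.137 = 0.47.

0.47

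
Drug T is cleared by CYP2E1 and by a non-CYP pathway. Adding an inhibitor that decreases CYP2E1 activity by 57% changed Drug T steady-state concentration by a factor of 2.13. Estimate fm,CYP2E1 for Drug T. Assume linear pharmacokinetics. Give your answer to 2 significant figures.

0.93

Let fm be the CYP2E1 fraction. New clearance relative to baseline = fm × 0.43 + (1 − fm).
Steady-state concentration ratio = 1 / (new CL fraction), so new CL fraction = 1 / 2.13 = 0.4695.
fm × 0.43 + 1 − fm = 0.4695  ⇒  fm × (0.43 − 1) = −0.5305  ⇒  fm = 0.93.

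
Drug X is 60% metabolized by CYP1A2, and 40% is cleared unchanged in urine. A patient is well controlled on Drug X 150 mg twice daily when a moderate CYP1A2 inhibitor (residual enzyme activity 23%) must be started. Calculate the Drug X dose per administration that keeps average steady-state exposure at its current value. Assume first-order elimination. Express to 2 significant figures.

81 mg

The CYP1A2 pathway (60% of clearance) falls to 0.23× activity: 0.6 × 0.23 = 0.138.
The remaining 40% of clearance is unaffected.
CL_new/CL_old = 0.138 + 0.4 = 0.538.
To maintain the same steady-state level, dose must scale with clearance: new dose = 150 × 0.538 = 81 mg.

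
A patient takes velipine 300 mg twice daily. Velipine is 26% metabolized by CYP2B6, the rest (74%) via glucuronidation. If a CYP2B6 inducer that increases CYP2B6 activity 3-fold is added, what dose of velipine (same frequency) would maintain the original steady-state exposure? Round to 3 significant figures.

CYP2B6: 0.26 × 3 = 0.78
Other: 0.74 (unchanged)
New clearance relative to baseline: 0.78 + 0.74 = 1.52.
Css,avg = (dose rate)/CL, so holding Css fixed requires dose ∝ CL: 300 × 1.52 = 456 mg.

456 mg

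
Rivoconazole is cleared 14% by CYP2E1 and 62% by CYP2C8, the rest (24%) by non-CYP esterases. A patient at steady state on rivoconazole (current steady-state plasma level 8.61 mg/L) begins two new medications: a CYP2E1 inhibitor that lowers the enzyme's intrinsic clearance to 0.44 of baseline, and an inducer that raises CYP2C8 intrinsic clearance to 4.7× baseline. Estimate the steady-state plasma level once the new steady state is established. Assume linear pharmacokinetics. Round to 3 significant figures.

2.68 mg/L

CYP2E1: 0.14 × 0.44 = 0.0616
CYP2C8: 0.62 × 4.7 = 2.914
Other: 0.24 (unchanged)
Relative clearance = 0.0616 + 2.914 + 0.24 = 3.2156.
Dividing the baseline by the relative clearance: 8.61 / 3.2156 = 2.68 mg/L.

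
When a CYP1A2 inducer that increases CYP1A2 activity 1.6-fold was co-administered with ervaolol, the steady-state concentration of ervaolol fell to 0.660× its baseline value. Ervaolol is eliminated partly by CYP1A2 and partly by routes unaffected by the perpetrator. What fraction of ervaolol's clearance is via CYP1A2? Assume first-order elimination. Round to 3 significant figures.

CL'/CL = 1 / 0.660 = 1.515
1.6·fm + (1 − fm) = 1.515
fm = (1.515 − 1) / (1.6 − 1) = 0.859

0.859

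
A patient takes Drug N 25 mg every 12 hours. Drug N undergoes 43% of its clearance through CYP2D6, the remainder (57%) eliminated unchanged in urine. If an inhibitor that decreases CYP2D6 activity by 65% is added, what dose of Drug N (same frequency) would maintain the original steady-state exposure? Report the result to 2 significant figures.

18 mg

CYP2D6: 0.43 × 0.35 = 0.1505
Other: 0.57 (unchanged)
Relative clearance = 0.1505 + 0.57 = 0.7205.
Exposure is unchanged when dose changes in proportion to clearance. New dose = 25 mg × 0.7205 = 18 mg.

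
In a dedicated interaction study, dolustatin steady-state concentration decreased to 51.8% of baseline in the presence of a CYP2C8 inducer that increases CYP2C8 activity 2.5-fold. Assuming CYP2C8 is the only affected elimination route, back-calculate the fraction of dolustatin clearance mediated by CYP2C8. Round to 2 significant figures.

Let x = fm,CYP2C8. Because steady-state concentration ∝ 1/CL, relative clearance rose to 1/0.518 = 1.931.
Only the CYP2C8 route changed, so 1.931 = x·2.5 + (1 − x), giving x = 0.62.

0.62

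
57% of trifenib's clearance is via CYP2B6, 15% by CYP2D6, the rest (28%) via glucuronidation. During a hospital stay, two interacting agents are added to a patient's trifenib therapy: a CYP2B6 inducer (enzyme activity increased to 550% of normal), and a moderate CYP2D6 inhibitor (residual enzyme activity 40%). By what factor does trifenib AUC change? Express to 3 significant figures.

CYP2B6: 0.57 × 5.5 = 3.135
CYP2D6: 0.15 × 0.4 = 0.06
Other: 0.28 (unchanged)
New clearance relative to baseline: 3.135 + 0.06 + 0.28 = 3.475.
Because AUC varies inversely with clearance, the combined effect is 1 / 3.475 = 0.288.

0.288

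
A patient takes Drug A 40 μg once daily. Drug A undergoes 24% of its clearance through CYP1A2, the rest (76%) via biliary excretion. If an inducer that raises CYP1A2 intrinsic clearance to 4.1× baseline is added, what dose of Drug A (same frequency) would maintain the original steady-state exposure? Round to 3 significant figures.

CYP1A2: 0.24 × 4.1 = 0.984
Other: 0.76 (unchanged)
New clearance relative to baseline: 0.984 + 0.76 = 1.744.
Css,avg = (dose rate)/CL, so holding Css fixed requires dose ∝ CL: 40 × 1.744 = 69.8 μg.

69.8 μg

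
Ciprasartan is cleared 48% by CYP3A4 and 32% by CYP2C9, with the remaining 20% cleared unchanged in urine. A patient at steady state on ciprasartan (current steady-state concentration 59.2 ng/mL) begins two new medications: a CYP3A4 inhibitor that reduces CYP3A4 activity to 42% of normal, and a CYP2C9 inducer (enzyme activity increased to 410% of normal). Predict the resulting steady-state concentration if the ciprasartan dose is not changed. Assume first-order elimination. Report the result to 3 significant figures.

CYP3A4: 0.48 × 0.42 = 0.2016
CYP2C9: 0.32 × 4.1 = 1.312
Other: 0.2 (unchanged)
Relative clearance = 0.2016 + 1.312 + 0.2 = 1.7136.
Steady-state concentration ∝ 1/CL: new value = 59.2 / 1.7136 = 34.5 ng/mL.

34.5 ng/mL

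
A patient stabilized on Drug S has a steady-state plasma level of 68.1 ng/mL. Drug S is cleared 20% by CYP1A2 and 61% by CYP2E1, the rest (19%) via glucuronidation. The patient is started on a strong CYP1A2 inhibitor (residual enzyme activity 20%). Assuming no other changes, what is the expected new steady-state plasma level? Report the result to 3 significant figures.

The CYP1A2 pathway (20% of clearance) drops to 0.2× activity: 0.2 × 0.2 = 0.04.
CYP2E1 (61%) and the residual 19% are unaffected.
New clearance relative to baseline: 0.04 + 0.61 + 0.19 = 0.84.
With dosing unchanged, steady-state plasma level scales as 1/CL: 68.1 / 0.84 = 81.1 ng/mL.

81.1 ng/mL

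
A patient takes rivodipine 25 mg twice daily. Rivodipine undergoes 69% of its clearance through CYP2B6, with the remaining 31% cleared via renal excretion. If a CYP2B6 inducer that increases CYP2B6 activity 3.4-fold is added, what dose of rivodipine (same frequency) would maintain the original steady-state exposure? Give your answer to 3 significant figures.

CYP2B6: 0.69 × 3.4 = 2.346
Other: 0.31 (unchanged)
CL_new/CL_old = 2.346 + 0.31 = 2.656.
Css,avg = (dose rate)/CL, so holding Css fixed requires dose ∝ CL: 25 × 2.656 = 66.4 mg.

66.4 mg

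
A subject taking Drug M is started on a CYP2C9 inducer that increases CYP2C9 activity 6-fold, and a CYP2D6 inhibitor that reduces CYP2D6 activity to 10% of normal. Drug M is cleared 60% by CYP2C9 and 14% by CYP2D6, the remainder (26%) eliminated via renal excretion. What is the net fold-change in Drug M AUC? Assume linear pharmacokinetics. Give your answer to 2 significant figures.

0.26

The CYP2C9 pathway (60% of clearance) increases to 6× activity: 0.6 × 6 = 3.6.
The CYP2D6 pathway (14% of clearance) falls to 0.1× activity: 0.14 × 0.1 = 0.014.
The remaining 26% of clearance is unaffected.
Relative clearance = 3.6 + 0.014 + 0.26 = 3.874.
Net AUC ratio = 1 / 3.874 = 0.26.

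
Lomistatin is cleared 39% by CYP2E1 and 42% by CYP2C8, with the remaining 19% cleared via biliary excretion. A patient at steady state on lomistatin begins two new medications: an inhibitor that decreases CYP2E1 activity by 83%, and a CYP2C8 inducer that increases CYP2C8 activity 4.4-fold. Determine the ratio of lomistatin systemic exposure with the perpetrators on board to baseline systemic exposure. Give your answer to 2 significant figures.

0.48

CYP2E1: 0.39 × 0.17 = 0.0663
CYP2C8: 0.42 × 4.4 = 1.848
Other: 0.19 (unchanged)
CL_new/CL_old = 0.0663 + 1.848 + 0.19 = 2.1043.
Net systemic exposure ratio = 1 / 2.1043 = 0.48.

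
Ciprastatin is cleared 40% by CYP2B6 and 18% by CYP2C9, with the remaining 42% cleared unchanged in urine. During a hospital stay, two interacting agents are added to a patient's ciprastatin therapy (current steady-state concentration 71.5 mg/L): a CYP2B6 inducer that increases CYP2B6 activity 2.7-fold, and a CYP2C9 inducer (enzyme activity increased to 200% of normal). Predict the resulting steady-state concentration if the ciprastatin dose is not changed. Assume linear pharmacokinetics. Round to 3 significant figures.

38.4 mg/L

The CYP2B6 pathway (40% of clearance) increases to 2.7× activity: 0.4 × 2.7 = 1.08.
The CYP2C9 pathway (18% of clearance) rises to 2× activity: 0.18 × 2 = 0.36.
The remaining 42% of clearance is unaffected.
CL_new/CL_old = 1.08 + 0.36 + 0.42 = 1.86.
Dividing the baseline by the relative clearance: 71.5 / 1.86 = 38.4 mg/L.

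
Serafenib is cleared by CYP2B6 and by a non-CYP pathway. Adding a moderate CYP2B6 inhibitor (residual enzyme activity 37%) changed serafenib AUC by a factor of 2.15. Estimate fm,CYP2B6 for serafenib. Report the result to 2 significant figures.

Write x for the fraction cleared via CYP2B6. The observed AUC change means clearance fell to 1/2.15 = 0.4651 of baseline.
Only the CYP2B6 route changed, so 0.4651 = x·0.37 + (1 − x), giving x = 0.85.

0.85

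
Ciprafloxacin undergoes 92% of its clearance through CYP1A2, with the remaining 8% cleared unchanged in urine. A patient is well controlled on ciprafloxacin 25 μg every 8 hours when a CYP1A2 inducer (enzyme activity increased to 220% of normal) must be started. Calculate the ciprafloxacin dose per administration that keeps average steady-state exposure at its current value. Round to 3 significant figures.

52.6 μg

CYP1A2: 0.92 × 2.2 = 2.024
Other: 0.08 (unchanged)
Relative clearance = 2.024 + 0.08 = 2.104.
Css,avg = (dose rate)/CL, so holding Css fixed requires dose ∝ CL: 25 × 2.104 = 52.6 μg.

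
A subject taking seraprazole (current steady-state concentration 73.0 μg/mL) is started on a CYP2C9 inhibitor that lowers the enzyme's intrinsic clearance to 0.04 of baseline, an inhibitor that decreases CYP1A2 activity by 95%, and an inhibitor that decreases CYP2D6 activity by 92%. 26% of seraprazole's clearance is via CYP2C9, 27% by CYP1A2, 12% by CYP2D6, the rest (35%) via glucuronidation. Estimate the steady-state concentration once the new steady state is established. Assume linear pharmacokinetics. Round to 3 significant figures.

190 μg/mL

The CYP2C9 pathway (26% of clearance) falls to 0.04× activity: 0.26 × 0.04 = 0.0104.
The CYP1A2 pathway (27% of clearance) drops to 0.05× activity: 0.27 × 0.05 = 0.0135.
The CYP2D6 pathway (12% of clearance) falls to 0.08× activity: 0.12 × 0.08 = 0.0096.
Non-CYP routes (35%) are unchanged.
CL_new/CL_old = 0.0104 + 0.0135 + 0.0096 + 0.35 = 0.3835.
Dividing the baseline by the relative clearance: 73.0 / 0.3835 = 190 μg/mL.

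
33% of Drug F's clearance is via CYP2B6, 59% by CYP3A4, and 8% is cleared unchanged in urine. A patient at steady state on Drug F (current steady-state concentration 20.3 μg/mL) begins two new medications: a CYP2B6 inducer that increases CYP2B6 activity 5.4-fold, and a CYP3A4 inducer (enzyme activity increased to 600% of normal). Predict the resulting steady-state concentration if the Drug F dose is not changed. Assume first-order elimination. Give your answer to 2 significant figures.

The CYP2B6 pathway (33% of clearance) rises to 5.4× activity: 0.33 × 5.4 = 1.782.
The CYP3A4 pathway (59% of clearance) rises to 6× activity: 0.59 × 6 = 3.54.
The remaining 8% of clearance is unaffected.
CL_new/CL_old = 1.782 + 3.54 + 0.08 = 5.402.
Dividing the baseline by the relative clearance: 20.3 / 5.402 = 3.8 μg/mL.

3.8 μg/mL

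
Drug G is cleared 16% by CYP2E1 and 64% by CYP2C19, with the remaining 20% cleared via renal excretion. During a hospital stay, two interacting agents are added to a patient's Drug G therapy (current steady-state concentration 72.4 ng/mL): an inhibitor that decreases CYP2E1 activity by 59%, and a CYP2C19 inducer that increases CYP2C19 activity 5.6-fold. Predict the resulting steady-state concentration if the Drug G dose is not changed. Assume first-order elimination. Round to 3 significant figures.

The CYP2E1 pathway (16% of clearance) falls to 0.41× activity: 0.16 × 0.41 = 0.0656.
The CYP2C19 pathway (64% of clearance) is boosted to 5.6× activity: 0.64 × 5.6 = 3.584.
Non-CYP routes (20%) are unchanged.
New clearance relative to baseline: 0.0656 + 3.584 + 0.2 = 3.8496.
Dividing the baseline by the relative clearance: 72.4 / 3.8496 = 18.8 ng/mL.

18.8 ng/mL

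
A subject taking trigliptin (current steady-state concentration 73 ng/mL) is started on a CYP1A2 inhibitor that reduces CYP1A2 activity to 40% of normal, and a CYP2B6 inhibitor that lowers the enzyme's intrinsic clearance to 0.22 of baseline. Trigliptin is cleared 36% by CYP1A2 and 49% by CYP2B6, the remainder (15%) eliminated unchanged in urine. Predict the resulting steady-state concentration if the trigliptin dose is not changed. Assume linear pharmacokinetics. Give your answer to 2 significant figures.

CYP1A2: 0.36 × 0.4 = 0.144
CYP2B6: 0.49 × 0.22 = 0.1078
Other: 0.15 (unchanged)
CL_new/CL_old = 0.144 + 0.1078 + 0.15 = 0.4018.
New steady-state concentration = 73 / 0.4018 = 1.8 × 10² ng/mL (concentration scales inversely with clearance).

1.8 × 10² ng/mL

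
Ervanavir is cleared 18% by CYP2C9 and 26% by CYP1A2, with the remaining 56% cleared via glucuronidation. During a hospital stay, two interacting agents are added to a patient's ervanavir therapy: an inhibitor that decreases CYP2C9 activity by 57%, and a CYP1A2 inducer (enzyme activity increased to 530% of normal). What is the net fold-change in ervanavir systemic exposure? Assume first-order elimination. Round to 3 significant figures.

0.496

CYP2C9: 0.18 × 0.43 = 0.0774
CYP1A2: 0.26 × 5.3 = 1.378
Other: 0.56 (unchanged)
CL_new/CL_old = 0.0774 + 1.378 + 0.56 = 2.0154.
Because systemic exposure varies inversely with clearance, the combined effect is 1 / 2.0154 = 0.496.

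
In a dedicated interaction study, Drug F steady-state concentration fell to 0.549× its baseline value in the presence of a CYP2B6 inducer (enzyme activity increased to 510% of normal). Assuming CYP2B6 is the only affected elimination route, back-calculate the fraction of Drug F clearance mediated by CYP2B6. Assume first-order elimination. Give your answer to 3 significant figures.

Write x for the fraction cleared via CYP2B6. The observed steady-state concentration change means clearance rose to 1/0.549 = 1.821 of baseline.
Only the CYP2B6 route changed, so 1.821 = x·5.1 + (1 − x), giving x = 0.200.

0.200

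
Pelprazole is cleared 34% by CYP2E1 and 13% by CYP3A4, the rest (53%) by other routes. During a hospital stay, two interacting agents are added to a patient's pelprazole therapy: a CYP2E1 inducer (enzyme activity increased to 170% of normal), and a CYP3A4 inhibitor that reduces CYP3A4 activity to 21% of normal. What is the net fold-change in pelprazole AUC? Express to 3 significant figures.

CYP2E1: 0.34 × 1.7 = 0.578
CYP3A4: 0.13 × 0.21 = 0.0273
Other: 0.53 (unchanged)
New clearance relative to baseline: 0.578 + 0.0273 + 0.53 = 1.1353.
AUC ∝ 1/CL: fold-change = 1 / 1.1353 = 0.881.

0.881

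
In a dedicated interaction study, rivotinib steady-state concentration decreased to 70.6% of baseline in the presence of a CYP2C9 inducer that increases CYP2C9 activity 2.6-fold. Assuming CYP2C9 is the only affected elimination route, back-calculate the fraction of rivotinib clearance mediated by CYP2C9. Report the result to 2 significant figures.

CL'/CL = 1 / 0.706 = 1.416
2.6·fm + (1 − fm) = 1.416
fm = (1.416 − 1) / (2.6 − 1) = 0.26

0.26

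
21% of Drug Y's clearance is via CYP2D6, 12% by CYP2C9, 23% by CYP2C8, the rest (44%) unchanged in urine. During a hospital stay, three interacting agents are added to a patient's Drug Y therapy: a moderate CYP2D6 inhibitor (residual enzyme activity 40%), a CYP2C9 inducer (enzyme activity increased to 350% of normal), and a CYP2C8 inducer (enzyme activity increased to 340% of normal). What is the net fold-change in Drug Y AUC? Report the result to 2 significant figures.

The CYP2D6 pathway (21% of clearance) is reduced to 0.4× activity: 0.21 × 0.4 = 0.084.
The CYP2C9 pathway (12% of clearance) rises to 3.5× activity: 0.12 × 3.5 = 0.42.
The CYP2C8 pathway (23% of clearance) increases to 3.4× activity: 0.23 × 3.4 = 0.782.
The remaining 44% of clearance is unaffected.
New clearance relative to baseline: 0.084 + 0.42 + 0.782 + 0.44 = 1.726.
Net AUC ratio = 1 / 1.726 = 0.58.

0.58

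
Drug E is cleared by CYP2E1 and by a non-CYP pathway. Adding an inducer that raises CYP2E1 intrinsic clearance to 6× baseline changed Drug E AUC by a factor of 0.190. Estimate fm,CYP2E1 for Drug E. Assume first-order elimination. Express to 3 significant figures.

0.853

Write x for the fraction cleared via CYP2E1. The observed AUC change means clearance rose to 1/0.190 = 5.263 of baseline.
Only the CYP2E1 route changed, so 5.263 = x·6 + (1 − x), giving x = 0.853.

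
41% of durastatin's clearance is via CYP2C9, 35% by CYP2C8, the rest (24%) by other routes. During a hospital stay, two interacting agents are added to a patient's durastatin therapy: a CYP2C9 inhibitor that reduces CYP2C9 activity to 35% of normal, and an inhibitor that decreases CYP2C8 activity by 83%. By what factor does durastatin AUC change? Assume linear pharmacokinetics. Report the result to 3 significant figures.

CYP2C9: 0.41 × 0.35 = 0.1435
CYP2C8: 0.35 × 0.17 = 0.0595
Other: 0.24 (unchanged)
CL_new/CL_old = 0.1435 + 0.0595 + 0.24 = 0.443.
Because AUC varies inversely with clearance, the combined effect is 1 / 0.443 = 2.26.

2.26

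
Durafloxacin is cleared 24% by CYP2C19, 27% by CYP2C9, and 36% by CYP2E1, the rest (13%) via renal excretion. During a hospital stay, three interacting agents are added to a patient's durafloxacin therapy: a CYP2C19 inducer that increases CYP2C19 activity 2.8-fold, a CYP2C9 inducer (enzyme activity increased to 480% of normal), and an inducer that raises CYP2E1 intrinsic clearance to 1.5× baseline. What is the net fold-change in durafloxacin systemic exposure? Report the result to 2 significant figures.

0.38

The CYP2C19 pathway (24% of clearance) rises to 2.8× activity: 0.24 × 2.8 = 0.672.
The CYP2C9 pathway (27% of clearance) is boosted to 4.8× activity: 0.27 × 4.8 = 1.296.
The CYP2E1 pathway (36% of clearance) is boosted to 1.5× activity: 0.36 × 1.5 = 0.54.
The remaining 13% of clearance is unaffected.
Relative clearance = 0.672 + 1.296 + 0.54 + 0.13 = 2.638.
Because systemic exposure varies inversely with clearance, the combined effect is 1 / 2.638 = 0.38.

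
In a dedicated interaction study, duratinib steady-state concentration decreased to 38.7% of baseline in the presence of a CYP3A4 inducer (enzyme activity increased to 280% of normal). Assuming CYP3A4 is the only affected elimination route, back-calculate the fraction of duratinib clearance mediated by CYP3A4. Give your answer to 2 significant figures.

CL'/CL = 1 / 0.387 = 2.584
2.8·fm + (1 − fm) = 2.584
fm = (2.584 − 1) / (2.8 − 1) = 0.88

0.88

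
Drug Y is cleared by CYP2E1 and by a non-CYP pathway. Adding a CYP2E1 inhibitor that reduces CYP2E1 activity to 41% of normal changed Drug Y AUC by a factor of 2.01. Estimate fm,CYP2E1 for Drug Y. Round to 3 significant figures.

0.852

Let fm be the CYP2E1 fraction. New clearance relative to baseline = fm × 0.41 + (1 − fm).
AUC ratio = 1 / (new CL fraction), so new CL fraction = 1 / 2.01 = 0.4975.
fm × 0.41 + 1 − fm = 0.4975  ⇒  fm × (0.41 − 1) = −0.5025  ⇒  fm = 0.852.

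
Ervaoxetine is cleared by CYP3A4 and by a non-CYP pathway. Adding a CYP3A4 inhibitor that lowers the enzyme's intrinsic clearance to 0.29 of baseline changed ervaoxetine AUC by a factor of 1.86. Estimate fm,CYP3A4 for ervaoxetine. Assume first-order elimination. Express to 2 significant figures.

0.65

Write x for the fraction cleared via CYP3A4. The observed AUC change means clearance fell to 1/1.86 = 0.5376 of baseline.
Setting x·0.29 + (1 − x) = 0.5376 and solving: x = (0.5376 − 1)/(0.29 − 1) = 0.65.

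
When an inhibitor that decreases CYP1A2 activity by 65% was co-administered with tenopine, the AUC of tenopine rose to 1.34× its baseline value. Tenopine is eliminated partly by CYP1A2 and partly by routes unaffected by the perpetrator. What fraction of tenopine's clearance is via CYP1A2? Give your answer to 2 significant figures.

Write x for the fraction cleared via CYP1A2. The observed AUC change means clearance fell to 1/1.34 = 0.7463 of baseline.
Setting x·0.35 + (1 − x) = 0.7463 and solving: x = (0.7463 − 1)/(0.35 − 1) = 0.39.

0.39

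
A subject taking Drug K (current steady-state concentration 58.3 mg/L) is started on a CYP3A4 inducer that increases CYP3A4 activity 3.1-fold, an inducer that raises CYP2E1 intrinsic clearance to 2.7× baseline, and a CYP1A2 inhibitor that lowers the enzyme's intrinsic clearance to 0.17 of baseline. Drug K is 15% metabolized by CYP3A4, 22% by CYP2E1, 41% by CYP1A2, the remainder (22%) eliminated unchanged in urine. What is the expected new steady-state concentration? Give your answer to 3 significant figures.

43.2 mg/L

The CYP3A4 pathway (15% of clearance) increases to 3.1× activity: 0.15 × 3.1 = 0.465.
The CYP2E1 pathway (22% of clearance) increases to 2.7× activity: 0.22 × 2.7 = 0.594.
The CYP1A2 pathway (41% of clearance) falls to 0.17× activity: 0.41 × 0.17 = 0.0697.
Non-CYP routes (22%) are unchanged.
Relative clearance = 0.465 + 0.594 + 0.0697 + 0.22 = 1.3487.
Steady-state concentration ∝ 1/CL: new value = 58.3 / 1.3487 = 43.2 mg/L.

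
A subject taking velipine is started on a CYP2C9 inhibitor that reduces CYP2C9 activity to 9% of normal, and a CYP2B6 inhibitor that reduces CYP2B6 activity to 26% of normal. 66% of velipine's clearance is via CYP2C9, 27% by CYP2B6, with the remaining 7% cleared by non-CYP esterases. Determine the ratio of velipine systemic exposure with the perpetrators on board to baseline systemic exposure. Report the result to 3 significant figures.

5.01

CYP2C9: 0.66 × 0.09 = 0.0594
CYP2B6: 0.27 × 0.26 = 0.0702
Other: 0.07 (unchanged)
Relative clearance = 0.0594 + 0.0702 + 0.07 = 0.1996.
Because systemic exposure varies inversely with clearance, the combined effect is 1 / 0.1996 = 5.01.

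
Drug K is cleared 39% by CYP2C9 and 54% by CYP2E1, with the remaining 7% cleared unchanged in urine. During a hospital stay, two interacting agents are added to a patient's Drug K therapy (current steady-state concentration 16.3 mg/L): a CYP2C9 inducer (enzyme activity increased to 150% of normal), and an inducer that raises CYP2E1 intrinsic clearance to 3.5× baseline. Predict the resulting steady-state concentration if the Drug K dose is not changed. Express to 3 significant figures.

6.40 mg/L

CYP2C9: 0.39 × 1.5 = 0.585
CYP2E1: 0.54 × 3.5 = 1.89
Other: 0.07 (unchanged)
Relative clearance = 0.585 + 1.89 + 0.07 = 2.545.
Steady-state concentration ∝ 1/CL: new value = 16.3 / 2.545 = 6.40 mg/L.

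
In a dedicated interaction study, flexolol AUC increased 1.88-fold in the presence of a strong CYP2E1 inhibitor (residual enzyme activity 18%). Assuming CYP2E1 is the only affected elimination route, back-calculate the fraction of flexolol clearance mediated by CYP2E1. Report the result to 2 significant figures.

Call the CYP2E1 fraction fm. After the interaction, CL_new/CL_old = fm × 0.18 + (1 − fm).
AUC ratio = 1 / (new CL fraction), so new CL fraction = 1 / 1.88 = 0.5319.
fm × 0.18 + 1 − fm = 0.5319  ⇒  fm × (0.18 − 1) = −0.4681  ⇒  fm = 0.57.

0.57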